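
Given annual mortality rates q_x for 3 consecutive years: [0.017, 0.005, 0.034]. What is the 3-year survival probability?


p_k = 1 - q_k for each year
Survival = product of (1 - q_k)
= 0.983 * 0.995 * 0.966
= 0.9448


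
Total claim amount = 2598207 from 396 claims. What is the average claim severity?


severity = total / number
= 2598207 / 396
= 6561.1288


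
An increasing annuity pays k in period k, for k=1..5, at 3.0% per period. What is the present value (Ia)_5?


(Ia)_n = sum_{k=1}^{n} k * v^k, v = 1/(1+i)
v = 0.970874
Sum computed term by term:
(Ia)_5 = 13.4685


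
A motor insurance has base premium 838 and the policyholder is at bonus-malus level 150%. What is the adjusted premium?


adjusted = base * BM_level / 100
= 838 * 150 / 100
= 838 * 1.5
= 1257.0


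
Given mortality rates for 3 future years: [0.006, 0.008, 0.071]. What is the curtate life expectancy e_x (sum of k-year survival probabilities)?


e_x = sum_{k=1}^{n} k_p_x
k_p_x values:
  1_p_x = 0.994
  2_p_x = 0.986048
  3_p_x = 0.916039
e_x = 2.8961


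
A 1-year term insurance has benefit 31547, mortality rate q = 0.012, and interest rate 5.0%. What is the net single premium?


NSP = benefit * q * v
v = 1/(1+i) = 0.952381
NSP = 31547 * 0.012 * 0.952381
= 360.5371


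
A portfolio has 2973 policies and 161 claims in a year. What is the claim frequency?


frequency = claims / policies
= 161 / 2973
= 0.0542


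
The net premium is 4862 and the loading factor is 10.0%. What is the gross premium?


Gross = net * (1 + loading)
= 4862 * (1 + 0.1)
= 4862 * 1.1
= 5348.2


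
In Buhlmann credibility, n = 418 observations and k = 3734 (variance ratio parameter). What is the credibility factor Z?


Z = n / (n + k)
= 418 / (418 + 3734)
= 418 / 4152
= 0.1007


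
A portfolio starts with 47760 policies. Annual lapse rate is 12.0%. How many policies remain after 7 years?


remaining = initial * (1 - lapse)^years
= 47760 * (1 - 0.12)^7
= 47760 * 0.408676
= 19518.3465


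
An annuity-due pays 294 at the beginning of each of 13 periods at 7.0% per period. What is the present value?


PV_due = PMT * (1-(1+i)^(-n))/i * (1+i)
PV_immediate = 2457.1493
PV_due = 2457.1493 * 1.07
= 2629.1498


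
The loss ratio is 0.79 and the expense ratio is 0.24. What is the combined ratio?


Combined ratio = loss ratio + expense ratio
= 0.79 + 0.24
= 1.03


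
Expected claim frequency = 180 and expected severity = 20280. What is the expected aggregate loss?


E[S] = E[N] * E[X]
= 180 * 20280
= 3.6504e+06


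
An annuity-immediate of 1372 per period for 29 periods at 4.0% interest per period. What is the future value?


FV = PMT * ((1+i)^n - 1) / i
= 1372 * ((1.04)^29 - 1) / 0.04
= 1372 * (3.118651 - 1) / 0.04
= 72669.7448


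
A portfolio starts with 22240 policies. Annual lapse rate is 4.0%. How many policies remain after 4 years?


remaining = initial * (1 - lapse)^years
= 22240 * (1 - 0.04)^4
= 22240 * 0.849347
= 18889.4675


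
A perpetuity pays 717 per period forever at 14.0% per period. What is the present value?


PV = PMT / i
= 717 / 0.14
= 5121.4286


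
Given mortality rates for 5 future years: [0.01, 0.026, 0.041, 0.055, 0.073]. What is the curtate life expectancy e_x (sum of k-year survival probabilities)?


e_x = sum_{k=1}^{n} k_p_x
k_p_x values:
  1_p_x = 0.99
  2_p_x = 0.96426
  3_p_x = 0.924725
  4_p_x = 0.873865
  5_p_x = 0.810073
e_x = 4.5629


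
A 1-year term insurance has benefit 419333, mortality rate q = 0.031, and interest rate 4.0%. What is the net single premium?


NSP = benefit * q * v
v = 1/(1+i) = 0.961538
NSP = 419333 * 0.031 * 0.961538
= 12499.349


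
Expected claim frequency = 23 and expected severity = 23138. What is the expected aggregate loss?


E[S] = E[N] * E[X]
= 23 * 23138
= 532174


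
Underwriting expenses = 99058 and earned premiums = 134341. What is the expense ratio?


Expense ratio = expenses / premiums
= 99058 / 134341
= 0.7374


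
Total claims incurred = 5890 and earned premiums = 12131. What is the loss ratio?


Loss ratio = claims / premiums
= 5890 / 12131
= 0.4855


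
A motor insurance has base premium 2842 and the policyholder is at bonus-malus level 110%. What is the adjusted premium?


adjusted = base * BM_level / 100
= 2842 * 110 / 100
= 2842 * 1.1
= 3126.2


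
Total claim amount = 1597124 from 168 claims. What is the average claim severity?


severity = total / number
= 1597124 / 168
= 9506.6905


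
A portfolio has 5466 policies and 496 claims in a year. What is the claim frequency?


frequency = claims / policies
= 496 / 5466
= 0.0907


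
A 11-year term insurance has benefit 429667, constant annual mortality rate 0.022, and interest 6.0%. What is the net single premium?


NSP = benefit * sum_{k=0}^{n-1} k_p_x * q * v^(k+1)
With constant q=0.022, v=0.943396
Sum = 0.157638
NSP = 429667 * 0.157638
= 67731.6369


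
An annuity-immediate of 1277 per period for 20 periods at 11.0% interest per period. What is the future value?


FV = PMT * ((1+i)^n - 1) / i
= 1277 * ((1.11)^20 - 1) / 0.11
= 1277 * (8.062312 - 1) / 0.11
= 81987.0167


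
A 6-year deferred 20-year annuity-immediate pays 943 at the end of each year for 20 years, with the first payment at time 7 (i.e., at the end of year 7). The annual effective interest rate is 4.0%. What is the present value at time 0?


PV at time 6 of the 20-year annuity-immediate:
a_n = 943 * (1-(1+0.04)^(-20))/0.04 = 12815.6777
Discount back 6 years to time 0:
PV = 12815.6777 * (1+0.04)^(-6)
= 12815.6777 * 0.790315
= 10128.4163


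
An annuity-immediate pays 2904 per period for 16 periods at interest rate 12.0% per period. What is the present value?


PV = PMT * (1 - (1+i)^(-n)) / i
= 2904 * (1 - (1+0.12)^(-16)) / 0.12
= 2904 * (1 - 0.163122) / 0.12
= 2904 * 6.973986
= 20252.4558


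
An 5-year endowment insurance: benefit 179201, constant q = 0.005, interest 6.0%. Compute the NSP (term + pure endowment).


Term component = 3738.9241
Pure endowment = 5_p_x * v^5 * benefit = 0.975249 * 0.747258 * 179201 = 130594.9869
NSP = 134333.911


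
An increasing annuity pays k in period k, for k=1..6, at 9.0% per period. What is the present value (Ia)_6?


(Ia)_n = sum_{k=1}^{n} k * v^k, v = 1/(1+i)
v = 0.917431
Sum computed term by term:
(Ia)_6 = 14.5783


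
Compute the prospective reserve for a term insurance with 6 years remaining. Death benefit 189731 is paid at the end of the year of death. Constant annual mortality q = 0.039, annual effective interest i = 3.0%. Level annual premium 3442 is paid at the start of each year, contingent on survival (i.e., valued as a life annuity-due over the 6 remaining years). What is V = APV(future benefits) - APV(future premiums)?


v = 1/(1+i) = 0.970874
APV(future benefits) per unit = sum_{k=0}^{5} k_p_x * q * v^(k+1) = 0.192369
APV(future benefits) = 189731 * 0.192369 = 36498.3268
Life annuity-due factor ä_{x:6} = sum_{k=0}^{5} k_p_x * v^k = 5.08051
APV(future premiums) = 3442 * 5.08051 = 17487.1141
V = 36498.3268 - 17487.1141
= 19011.2127


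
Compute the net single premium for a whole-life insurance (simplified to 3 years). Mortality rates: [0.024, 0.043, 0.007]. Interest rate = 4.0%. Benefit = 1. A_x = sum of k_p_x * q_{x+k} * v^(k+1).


v = 0.961538
Year 0: k_p_x=1.0, q=0.024, term=0.023077
Year 1: k_p_x=0.976, q=0.043, term=0.038802
Year 2: k_p_x=0.934032, q=0.007, term=0.005812
A_x = 0.0677


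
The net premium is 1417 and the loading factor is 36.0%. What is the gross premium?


Gross = net * (1 + loading)
= 1417 * (1 + 0.36)
= 1417 * 1.36
= 1927.12


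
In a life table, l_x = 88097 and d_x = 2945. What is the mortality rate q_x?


q_x = d_x / l_x
= 2945 / 88097
= 0.0334


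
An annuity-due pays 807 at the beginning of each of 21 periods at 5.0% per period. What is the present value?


PV_due = PMT * (1-(1+i)^(-n))/i * (1+i)
PV_immediate = 10346.6702
PV_due = 10346.6702 * 1.05
= 10864.0037


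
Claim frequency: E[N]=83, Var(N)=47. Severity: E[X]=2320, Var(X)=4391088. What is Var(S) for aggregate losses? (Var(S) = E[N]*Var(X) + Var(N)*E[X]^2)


Var(S) = E[N]*Var(X) + Var(N)*E[X]^2
= 83*4391088 + 47*2320^2
= 364460304 + 252972800
= 6.1743e+08


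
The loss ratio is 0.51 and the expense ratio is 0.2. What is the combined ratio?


Combined ratio = loss ratio + expense ratio
= 0.51 + 0.2
= 0.71


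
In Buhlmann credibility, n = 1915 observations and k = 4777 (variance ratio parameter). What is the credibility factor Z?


Z = n / (n + k)
= 1915 / (1915 + 4777)
= 1915 / 6692
= 0.2862


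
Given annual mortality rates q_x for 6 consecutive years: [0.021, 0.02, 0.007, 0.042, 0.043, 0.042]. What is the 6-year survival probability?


p_k = 1 - q_k for each year
Survival = product of (1 - q_k)
= 0.979 * 0.98 * 0.993 * 0.958 * 0.957 * 0.958
= 0.8368


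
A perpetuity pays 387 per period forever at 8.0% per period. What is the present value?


PV = PMT / i
= 387 / 0.08
= 4837.5


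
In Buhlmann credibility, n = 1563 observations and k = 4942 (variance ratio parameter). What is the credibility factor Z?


Z = n / (n + k)
= 1563 / (1563 + 4942)
= 1563 / 6505
= 0.2403


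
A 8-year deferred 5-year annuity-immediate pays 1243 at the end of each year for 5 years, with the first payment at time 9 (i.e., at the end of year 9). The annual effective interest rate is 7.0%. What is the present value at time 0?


PV at time 8 of the 5-year annuity-immediate:
a_n = 1243 * (1-(1+0.07)^(-5))/0.07 = 5096.5454
Discount back 8 years to time 0:
PV = 5096.5454 * (1+0.07)^(-8)
= 5096.5454 * 0.582009
= 2966.2358


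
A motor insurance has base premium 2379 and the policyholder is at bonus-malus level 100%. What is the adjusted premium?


adjusted = base * BM_level / 100
= 2379 * 100 / 100
= 2379 * 1.0
= 2379.0


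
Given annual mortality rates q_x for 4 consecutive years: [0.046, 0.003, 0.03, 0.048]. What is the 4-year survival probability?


p_k = 1 - q_k for each year
Survival = product of (1 - q_k)
= 0.954 * 0.997 * 0.97 * 0.952
= 0.8783


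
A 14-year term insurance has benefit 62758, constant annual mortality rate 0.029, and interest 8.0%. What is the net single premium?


NSP = benefit * sum_{k=0}^{n-1} k_p_x * q * v^(k+1)
With constant q=0.029, v=0.925926
Sum = 0.206061
NSP = 62758 * 0.206061
= 12931.9763


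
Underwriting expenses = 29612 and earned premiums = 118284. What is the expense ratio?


Expense ratio = expenses / premiums
= 29612 / 118284
= 0.2503


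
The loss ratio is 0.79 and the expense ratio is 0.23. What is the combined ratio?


Combined ratio = loss ratio + expense ratio
= 0.79 + 0.23
= 1.02


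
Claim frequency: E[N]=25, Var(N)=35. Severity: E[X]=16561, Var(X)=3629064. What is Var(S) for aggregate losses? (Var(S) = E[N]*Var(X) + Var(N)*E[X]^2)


Var(S) = E[N]*Var(X) + Var(N)*E[X]^2
= 25*3629064 + 35*16561^2
= 90726600 + 9599335235
= 9.6901e+09


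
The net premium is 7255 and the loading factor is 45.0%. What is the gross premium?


Gross = net * (1 + loading)
= 7255 * (1 + 0.45)
= 7255 * 1.45
= 10519.75


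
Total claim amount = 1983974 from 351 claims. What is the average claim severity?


severity = total / number
= 1983974 / 351
= 5652.3476


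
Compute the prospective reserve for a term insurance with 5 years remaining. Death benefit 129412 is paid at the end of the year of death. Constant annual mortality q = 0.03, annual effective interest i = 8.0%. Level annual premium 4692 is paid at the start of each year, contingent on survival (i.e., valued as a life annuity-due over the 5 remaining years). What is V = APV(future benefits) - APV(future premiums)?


v = 1/(1+i) = 0.925926
APV(future benefits) per unit = sum_{k=0}^{4} k_p_x * q * v^(k+1) = 0.113335
APV(future benefits) = 129412 * 0.113335 = 14666.852
Life annuity-due factor ä_{x:5} = sum_{k=0}^{4} k_p_x * v^k = 4.080044
APV(future premiums) = 4692 * 4.080044 = 19143.5671
V = 14666.852 - 19143.5671
= -4476.7151


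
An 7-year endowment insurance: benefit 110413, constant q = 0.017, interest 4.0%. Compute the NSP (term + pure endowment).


Term component = 10736.1959
Pure endowment = 7_p_x * v^7 * benefit = 0.8869 * 0.759918 * 110413 = 74415.1669
NSP = 85151.3627


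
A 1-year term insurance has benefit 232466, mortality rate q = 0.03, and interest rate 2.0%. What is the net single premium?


NSP = benefit * q * v
v = 1/(1+i) = 0.980392
NSP = 232466 * 0.03 * 0.980392
= 6837.2353


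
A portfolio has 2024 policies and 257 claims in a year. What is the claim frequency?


frequency = claims / policies
= 257 / 2024
= 0.127


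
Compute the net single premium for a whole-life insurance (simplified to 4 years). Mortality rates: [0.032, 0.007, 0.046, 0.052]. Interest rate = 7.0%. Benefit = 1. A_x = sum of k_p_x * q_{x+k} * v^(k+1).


v = 0.934579
Year 0: k_p_x=1.0, q=0.032, term=0.029907
Year 1: k_p_x=0.968, q=0.007, term=0.005918
Year 2: k_p_x=0.961224, q=0.046, term=0.036094
Year 3: k_p_x=0.917008, q=0.052, term=0.036378
A_x = 0.1083


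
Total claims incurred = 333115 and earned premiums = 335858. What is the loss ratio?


Loss ratio = claims / premiums
= 333115 / 335858
= 0.9918


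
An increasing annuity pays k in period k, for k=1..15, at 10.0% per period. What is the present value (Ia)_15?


(Ia)_n = sum_{k=1}^{n} k * v^k, v = 1/(1+i)
v = 0.909091
Sum computed term by term:
(Ia)_15 = 47.7581


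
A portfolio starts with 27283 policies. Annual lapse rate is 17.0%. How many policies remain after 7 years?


remaining = initial * (1 - lapse)^years
= 27283 * (1 - 0.17)^7
= 27283 * 0.271361
= 7403.5288


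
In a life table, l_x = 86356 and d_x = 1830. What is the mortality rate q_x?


q_x = d_x / l_x
= 1830 / 86356
= 0.0212


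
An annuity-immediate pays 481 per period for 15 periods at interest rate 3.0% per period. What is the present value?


PV = PMT * (1 - (1+i)^(-n)) / i
= 481 * (1 - (1+0.03)^(-15)) / 0.03
= 481 * (1 - 0.641862) / 0.03
= 481 * 11.937935
= 5742.1468


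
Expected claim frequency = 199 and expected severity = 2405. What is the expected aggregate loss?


E[S] = E[N] * E[X]
= 199 * 2405
= 478595


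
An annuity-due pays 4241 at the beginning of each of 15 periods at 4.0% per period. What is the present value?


PV_due = PMT * (1-(1+i)^(-n))/i * (1+i)
PV_immediate = 47153.0811
PV_due = 47153.0811 * 1.04
= 49039.2043


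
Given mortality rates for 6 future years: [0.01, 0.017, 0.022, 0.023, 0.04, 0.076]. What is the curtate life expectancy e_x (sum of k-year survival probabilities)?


e_x = sum_{k=1}^{n} k_p_x
k_p_x values:
  1_p_x = 0.99
  2_p_x = 0.97317
  3_p_x = 0.95176
  4_p_x = 0.92987
  5_p_x = 0.892675
  6_p_x = 0.824832
e_x = 5.5623


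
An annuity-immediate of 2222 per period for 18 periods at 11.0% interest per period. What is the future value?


FV = PMT * ((1+i)^n - 1) / i
= 2222 * ((1.11)^18 - 1) / 0.11
= 2222 * (6.543553 - 1) / 0.11
= 111979.7687


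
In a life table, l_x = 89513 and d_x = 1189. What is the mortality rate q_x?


q_x = d_x / l_x
= 1189 / 89513
= 0.0133


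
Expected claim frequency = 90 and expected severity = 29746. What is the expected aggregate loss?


E[S] = E[N] * E[X]
= 90 * 29746
= 2.6771e+06


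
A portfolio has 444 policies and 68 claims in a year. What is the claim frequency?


frequency = claims / policies
= 68 / 444
= 0.1532


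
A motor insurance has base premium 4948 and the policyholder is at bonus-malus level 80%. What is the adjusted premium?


adjusted = base * BM_level / 100
= 4948 * 80 / 100
= 4948 * 0.8
= 3958.4


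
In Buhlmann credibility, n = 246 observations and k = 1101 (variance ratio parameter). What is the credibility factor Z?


Z = n / (n + k)
= 246 / (246 + 1101)
= 246 / 1347
= 0.1826


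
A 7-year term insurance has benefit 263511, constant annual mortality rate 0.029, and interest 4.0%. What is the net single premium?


NSP = benefit * sum_{k=0}^{n-1} k_p_x * q * v^(k+1)
With constant q=0.029, v=0.961538
Sum = 0.160364
NSP = 263511 * 0.160364
= 42257.5739


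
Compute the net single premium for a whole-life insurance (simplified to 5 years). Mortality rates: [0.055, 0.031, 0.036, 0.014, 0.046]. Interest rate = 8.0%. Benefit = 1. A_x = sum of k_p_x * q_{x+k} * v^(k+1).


v = 0.925926
Year 0: k_p_x=1.0, q=0.055, term=0.050926
Year 1: k_p_x=0.945, q=0.031, term=0.025116
Year 2: k_p_x=0.915705, q=0.036, term=0.026169
Year 3: k_p_x=0.88274, q=0.014, term=0.009084
Year 4: k_p_x=0.870381, q=0.046, term=0.027249
A_x = 0.1385


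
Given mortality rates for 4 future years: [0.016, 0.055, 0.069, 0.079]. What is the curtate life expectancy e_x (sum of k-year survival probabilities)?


e_x = sum_{k=1}^{n} k_p_x
k_p_x values:
  1_p_x = 0.984
  2_p_x = 0.92988
  3_p_x = 0.865718
  4_p_x = 0.797327
e_x = 3.5769


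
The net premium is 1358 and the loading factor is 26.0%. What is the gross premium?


Gross = net * (1 + loading)
= 1358 * (1 + 0.26)
= 1358 * 1.26
= 1711.08


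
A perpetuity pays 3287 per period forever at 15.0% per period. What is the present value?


PV = PMT / i
= 3287 / 0.15
= 21913.3333


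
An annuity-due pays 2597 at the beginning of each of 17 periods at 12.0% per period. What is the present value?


PV_due = PMT * (1-(1+i)^(-n))/i * (1+i)
PV_immediate = 18489.6804
PV_due = 18489.6804 * 1.12
= 20708.442


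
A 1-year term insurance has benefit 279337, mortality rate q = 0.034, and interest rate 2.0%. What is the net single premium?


NSP = benefit * q * v
v = 1/(1+i) = 0.980392
NSP = 279337 * 0.034 * 0.980392
= 9311.2333


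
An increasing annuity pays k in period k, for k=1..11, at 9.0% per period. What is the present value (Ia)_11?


(Ia)_n = sum_{k=1}^{n} k * v^k, v = 1/(1+i)
v = 0.917431
Sum computed term by term:
(Ia)_11 = 35.0533


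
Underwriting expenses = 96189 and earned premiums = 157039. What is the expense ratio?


Expense ratio = expenses / premiums
= 96189 / 157039
= 0.6125


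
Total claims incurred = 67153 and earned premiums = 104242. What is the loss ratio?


Loss ratio = claims / premiums
= 67153 / 104242
= 0.6442


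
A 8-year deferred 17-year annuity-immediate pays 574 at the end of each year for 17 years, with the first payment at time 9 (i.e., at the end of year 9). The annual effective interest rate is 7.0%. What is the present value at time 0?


PV at time 8 of the 17-year annuity-immediate:
a_n = 574 * (1-(1+0.07)^(-17))/0.07 = 5604.09
Discount back 8 years to time 0:
PV = 5604.09 * (1+0.07)^(-8)
= 5604.09 * 0.582009
= 3261.6314


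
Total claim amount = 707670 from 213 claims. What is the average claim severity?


severity = total / number
= 707670 / 213
= 3322.3944


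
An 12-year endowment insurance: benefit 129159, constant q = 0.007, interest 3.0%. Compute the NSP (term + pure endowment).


Term component = 8682.4139
Pure endowment = 12_p_x * v^12 * benefit = 0.91916 * 0.70138 * 129159 = 83266.241
NSP = 91948.6549


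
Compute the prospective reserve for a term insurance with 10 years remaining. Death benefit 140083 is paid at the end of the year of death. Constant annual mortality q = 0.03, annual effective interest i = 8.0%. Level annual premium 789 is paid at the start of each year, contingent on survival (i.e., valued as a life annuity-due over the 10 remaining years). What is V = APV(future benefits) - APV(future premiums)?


v = 1/(1+i) = 0.925926
APV(future benefits) per unit = sum_{k=0}^{9} k_p_x * q * v^(k+1) = 0.179572
APV(future benefits) = 140083 * 0.179572 = 25154.957
Life annuity-due factor ä_{x:10} = sum_{k=0}^{9} k_p_x * v^k = 6.464585
APV(future premiums) = 789 * 6.464585 = 5100.5575
V = 25154.957 - 5100.5575
= 20054.3995


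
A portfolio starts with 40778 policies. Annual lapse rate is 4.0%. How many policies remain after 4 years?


remaining = initial * (1 - lapse)^years
= 40778 * (1 - 0.04)^4
= 40778 * 0.849347
= 34634.654


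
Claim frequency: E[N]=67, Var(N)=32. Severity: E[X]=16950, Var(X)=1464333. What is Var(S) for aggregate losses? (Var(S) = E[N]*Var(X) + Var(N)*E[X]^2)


Var(S) = E[N]*Var(X) + Var(N)*E[X]^2
= 67*1464333 + 32*16950^2
= 98110311 + 9193680000
= 9.2918e+09


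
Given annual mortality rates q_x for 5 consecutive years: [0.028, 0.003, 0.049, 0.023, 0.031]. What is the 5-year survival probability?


p_k = 1 - q_k for each year
Survival = product of (1 - q_k)
= 0.972 * 0.997 * 0.951 * 0.977 * 0.969
= 0.8725


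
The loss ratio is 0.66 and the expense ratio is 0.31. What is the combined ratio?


Combined ratio = loss ratio + expense ratio
= 0.66 + 0.31
= 0.97


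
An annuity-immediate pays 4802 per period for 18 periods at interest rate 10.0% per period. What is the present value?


PV = PMT * (1 - (1+i)^(-n)) / i
= 4802 * (1 - (1+0.1)^(-18)) / 0.1
= 4802 * (1 - 0.179859) / 0.1
= 4802 * 8.201412
= 39383.1809


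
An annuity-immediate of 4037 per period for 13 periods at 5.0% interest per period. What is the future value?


FV = PMT * ((1+i)^n - 1) / i
= 4037 * ((1.05)^13 - 1) / 0.05
= 4037 * (1.885649 - 1) / 0.05
= 71507.3118


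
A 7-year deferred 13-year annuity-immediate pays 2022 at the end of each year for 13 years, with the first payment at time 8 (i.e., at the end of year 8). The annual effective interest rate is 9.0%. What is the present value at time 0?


PV at time 7 of the 13-year annuity-immediate:
a_n = 2022 * (1-(1+0.09)^(-13))/0.09 = 15138.5197
Discount back 7 years to time 0:
PV = 15138.5197 * (1+0.09)^(-7)
= 15138.5197 * 0.547034
= 8281.2887


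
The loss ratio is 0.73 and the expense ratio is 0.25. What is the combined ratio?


Combined ratio = loss ratio + expense ratio
= 0.73 + 0.25
= 0.98


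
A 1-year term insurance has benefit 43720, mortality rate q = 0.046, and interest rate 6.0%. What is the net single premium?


NSP = benefit * q * v
v = 1/(1+i) = 0.943396
NSP = 43720 * 0.046 * 0.943396
= 1897.283


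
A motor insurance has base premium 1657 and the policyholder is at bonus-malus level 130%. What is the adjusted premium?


adjusted = base * BM_level / 100
= 1657 * 130 / 100
= 1657 * 1.3
= 2154.1


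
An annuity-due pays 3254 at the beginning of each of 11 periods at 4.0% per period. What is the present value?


PV_due = PMT * (1-(1+i)^(-n))/i * (1+i)
PV_immediate = 28506.5912
PV_due = 28506.5912 * 1.04
= 29646.8549


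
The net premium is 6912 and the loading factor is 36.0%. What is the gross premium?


Gross = net * (1 + loading)
= 6912 * (1 + 0.36)
= 6912 * 1.36
= 9400.32


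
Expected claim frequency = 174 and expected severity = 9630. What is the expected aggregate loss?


E[S] = E[N] * E[X]
= 174 * 9630
= 1.6756e+06


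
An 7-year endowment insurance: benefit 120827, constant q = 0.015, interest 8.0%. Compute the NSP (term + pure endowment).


Term component = 9063.6849
Pure endowment = 7_p_x * v^7 * benefit = 0.899609 * 0.58349 * 120827 = 63423.6625
NSP = 72487.3474


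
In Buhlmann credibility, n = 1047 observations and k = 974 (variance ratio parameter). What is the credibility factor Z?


Z = n / (n + k)
= 1047 / (1047 + 974)
= 1047 / 2021
= 0.5181


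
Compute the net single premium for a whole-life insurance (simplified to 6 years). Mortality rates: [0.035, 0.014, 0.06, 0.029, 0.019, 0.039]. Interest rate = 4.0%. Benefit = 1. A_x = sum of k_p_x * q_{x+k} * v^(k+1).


v = 0.961538
Year 0: k_p_x=1.0, q=0.035, term=0.033654
Year 1: k_p_x=0.965, q=0.014, term=0.012491
Year 2: k_p_x=0.95149, q=0.06, term=0.050752
Year 3: k_p_x=0.894401, q=0.029, term=0.022172
Year 4: k_p_x=0.868463, q=0.019, term=0.013562
Year 5: k_p_x=0.851962, q=0.039, term=0.026259
A_x = 0.1589


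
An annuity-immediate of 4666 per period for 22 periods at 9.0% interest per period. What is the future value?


FV = PMT * ((1+i)^n - 1) / i
= 4666 * ((1.09)^22 - 1) / 0.09
= 4666 * (6.6586 - 1) / 0.09
= 293366.9958


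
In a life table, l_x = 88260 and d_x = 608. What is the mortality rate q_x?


q_x = d_x / l_x
= 608 / 88260
= 0.0069


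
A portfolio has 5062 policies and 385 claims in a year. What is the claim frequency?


frequency = claims / policies
= 385 / 5062
= 0.0761


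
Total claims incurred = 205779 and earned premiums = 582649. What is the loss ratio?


Loss ratio = claims / premiums
= 205779 / 582649
= 0.3532


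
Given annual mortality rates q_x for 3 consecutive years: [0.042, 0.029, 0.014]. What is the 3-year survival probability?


p_k = 1 - q_k for each year
Survival = product of (1 - q_k)
= 0.958 * 0.971 * 0.986
= 0.9172


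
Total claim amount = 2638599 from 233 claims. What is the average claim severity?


severity = total / number
= 2638599 / 233
= 11324.4592


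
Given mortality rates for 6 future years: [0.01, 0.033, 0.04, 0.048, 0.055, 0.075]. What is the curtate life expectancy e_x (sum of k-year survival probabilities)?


e_x = sum_{k=1}^{n} k_p_x
k_p_x values:
  1_p_x = 0.99
  2_p_x = 0.95733
  3_p_x = 0.919037
  4_p_x = 0.874923
  5_p_x = 0.826802
  6_p_x = 0.764792
e_x = 5.3329


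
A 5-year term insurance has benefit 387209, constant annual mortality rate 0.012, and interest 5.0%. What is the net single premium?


NSP = benefit * sum_{k=0}^{n-1} k_p_x * q * v^(k+1)
With constant q=0.012, v=0.952381
Sum = 0.050781
NSP = 387209 * 0.050781
= 19663.0164


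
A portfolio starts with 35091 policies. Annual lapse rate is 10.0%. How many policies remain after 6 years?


remaining = initial * (1 - lapse)^years
= 35091 * (1 - 0.1)^6
= 35091 * 0.531441
= 18648.7961


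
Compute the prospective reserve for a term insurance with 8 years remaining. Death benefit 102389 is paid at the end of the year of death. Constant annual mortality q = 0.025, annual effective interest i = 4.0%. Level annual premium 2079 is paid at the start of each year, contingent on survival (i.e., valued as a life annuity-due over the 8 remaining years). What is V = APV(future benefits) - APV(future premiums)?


v = 1/(1+i) = 0.961538
APV(future benefits) per unit = sum_{k=0}^{7} k_p_x * q * v^(k+1) = 0.155108
APV(future benefits) = 102389 * 0.155108 = 15881.3422
Life annuity-due factor ä_{x:8} = sum_{k=0}^{7} k_p_x * v^k = 6.452488
APV(future premiums) = 2079 * 6.452488 = 13414.7234
V = 15881.3422 - 13414.7234
= 2466.6188


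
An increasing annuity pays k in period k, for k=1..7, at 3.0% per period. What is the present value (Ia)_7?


(Ia)_n = sum_{k=1}^{n} k * v^k, v = 1/(1+i)
v = 0.970874
Sum computed term by term:
(Ia)_7 = 24.185


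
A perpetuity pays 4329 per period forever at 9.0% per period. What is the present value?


PV = PMT / i
= 4329 / 0.09
= 48100.0


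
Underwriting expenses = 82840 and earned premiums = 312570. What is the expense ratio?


Expense ratio = expenses / premiums
= 82840 / 312570
= 0.265


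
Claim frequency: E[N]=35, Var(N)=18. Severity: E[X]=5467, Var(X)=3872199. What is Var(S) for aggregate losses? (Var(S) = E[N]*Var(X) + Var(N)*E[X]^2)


Var(S) = E[N]*Var(X) + Var(N)*E[X]^2
= 35*3872199 + 18*5467^2
= 135526965 + 537985602
= 6.7351e+08


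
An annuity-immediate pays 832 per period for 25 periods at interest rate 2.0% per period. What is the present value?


PV = PMT * (1 - (1+i)^(-n)) / i
= 832 * (1 - (1+0.02)^(-25)) / 0.02
= 832 * (1 - 0.609531) / 0.02
= 832 * 19.523456
= 16243.5158


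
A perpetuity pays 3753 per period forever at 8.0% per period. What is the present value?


PV = PMT / i
= 3753 / 0.08
= 46912.5


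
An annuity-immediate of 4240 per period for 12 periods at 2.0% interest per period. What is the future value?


FV = PMT * ((1+i)^n - 1) / i
= 4240 * ((1.02)^12 - 1) / 0.02
= 4240 * (1.268242 - 1) / 0.02
= 56867.2604


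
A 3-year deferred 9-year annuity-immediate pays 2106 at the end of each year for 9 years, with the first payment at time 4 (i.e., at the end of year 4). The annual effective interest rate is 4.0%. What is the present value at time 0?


PV at time 3 of the 9-year annuity-immediate:
a_n = 2106 * (1-(1+0.04)^(-9))/0.04 = 15658.8084
Discount back 3 years to time 0:
PV = 15658.8084 * (1+0.04)^(-3)
= 15658.8084 * 0.888996
= 13920.6236


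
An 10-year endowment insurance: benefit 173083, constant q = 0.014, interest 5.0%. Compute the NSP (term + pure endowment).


Term component = 17674.5878
Pure endowment = 10_p_x * v^10 * benefit = 0.868499 * 0.613913 * 173083 = 92284.8845
NSP = 109959.4722


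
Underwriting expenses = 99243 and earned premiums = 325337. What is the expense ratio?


Expense ratio = expenses / premiums
= 99243 / 325337
= 0.305


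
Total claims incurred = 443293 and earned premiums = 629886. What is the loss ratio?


Loss ratio = claims / premiums
= 443293 / 629886
= 0.7038


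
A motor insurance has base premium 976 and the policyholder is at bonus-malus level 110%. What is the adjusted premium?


adjusted = base * BM_level / 100
= 976 * 110 / 100
= 976 * 1.1
= 1073.6


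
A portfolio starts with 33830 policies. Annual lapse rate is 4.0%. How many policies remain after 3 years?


remaining = initial * (1 - lapse)^years
= 33830 * (1 - 0.04)^3
= 33830 * 0.884736
= 29930.6189


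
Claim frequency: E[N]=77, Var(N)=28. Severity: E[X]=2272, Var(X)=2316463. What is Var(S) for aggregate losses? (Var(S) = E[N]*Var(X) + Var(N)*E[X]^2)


Var(S) = E[N]*Var(X) + Var(N)*E[X]^2
= 77*2316463 + 28*2272^2
= 178367651 + 144535552
= 3.2290e+08


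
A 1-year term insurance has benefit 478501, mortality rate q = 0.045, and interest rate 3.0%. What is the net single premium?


NSP = benefit * q * v
v = 1/(1+i) = 0.970874
NSP = 478501 * 0.045 * 0.970874
= 20905.3835


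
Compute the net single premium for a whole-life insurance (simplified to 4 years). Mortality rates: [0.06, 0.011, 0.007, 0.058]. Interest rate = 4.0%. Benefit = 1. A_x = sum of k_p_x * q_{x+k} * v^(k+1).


v = 0.961538
Year 0: k_p_x=1.0, q=0.06, term=0.057692
Year 1: k_p_x=0.94, q=0.011, term=0.00956
Year 2: k_p_x=0.92966, q=0.007, term=0.005785
Year 3: k_p_x=0.923152, q=0.058, term=0.045769
A_x = 0.1188


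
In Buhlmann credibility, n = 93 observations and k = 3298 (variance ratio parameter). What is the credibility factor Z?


Z = n / (n + k)
= 93 / (93 + 3298)
= 93 / 3391
= 0.0274


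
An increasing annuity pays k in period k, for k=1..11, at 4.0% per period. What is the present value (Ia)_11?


(Ia)_n = sum_{k=1}^{n} k * v^k, v = 1/(1+i)
v = 0.961538
Sum computed term by term:
(Ia)_11 = 49.1376


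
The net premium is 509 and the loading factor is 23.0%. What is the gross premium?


Gross = net * (1 + loading)
= 509 * (1 + 0.23)
= 509 * 1.23
= 626.07


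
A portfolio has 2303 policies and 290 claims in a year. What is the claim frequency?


frequency = claims / policies
= 290 / 2303
= 0.1259


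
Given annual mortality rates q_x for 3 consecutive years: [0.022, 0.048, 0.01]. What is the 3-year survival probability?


p_k = 1 - q_k for each year
Survival = product of (1 - q_k)
= 0.978 * 0.952 * 0.99
= 0.9217


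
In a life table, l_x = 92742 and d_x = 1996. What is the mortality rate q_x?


q_x = d_x / l_x
= 1996 / 92742
= 0.0215


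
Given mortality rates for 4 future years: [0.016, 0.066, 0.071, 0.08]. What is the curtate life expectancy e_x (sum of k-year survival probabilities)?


e_x = sum_{k=1}^{n} k_p_x
k_p_x values:
  1_p_x = 0.984
  2_p_x = 0.919056
  3_p_x = 0.853803
  4_p_x = 0.785499
e_x = 3.5424


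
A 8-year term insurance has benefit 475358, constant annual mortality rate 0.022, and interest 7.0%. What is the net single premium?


NSP = benefit * sum_{k=0}^{n-1} k_p_x * q * v^(k+1)
With constant q=0.022, v=0.934579
Sum = 0.122644
NSP = 475358 * 0.122644
= 58299.7916


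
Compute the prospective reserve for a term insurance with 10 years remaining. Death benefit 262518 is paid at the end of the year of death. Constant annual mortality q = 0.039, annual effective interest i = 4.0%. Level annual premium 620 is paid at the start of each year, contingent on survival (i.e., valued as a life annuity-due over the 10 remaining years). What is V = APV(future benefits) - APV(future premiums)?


v = 1/(1+i) = 0.961538
APV(future benefits) per unit = sum_{k=0}^{9} k_p_x * q * v^(k+1) = 0.269624
APV(future benefits) = 262518 * 0.269624 = 70781.2769
Life annuity-due factor ä_{x:10} = sum_{k=0}^{9} k_p_x * v^k = 7.189986
APV(future premiums) = 620 * 7.189986 = 4457.7913
V = 70781.2769 - 4457.7913
= 66323.4856


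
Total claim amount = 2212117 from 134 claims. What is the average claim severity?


severity = total / number
= 2212117 / 134
= 16508.3358


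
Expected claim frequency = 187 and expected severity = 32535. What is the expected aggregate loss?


E[S] = E[N] * E[X]
= 187 * 32535
= 6.0840e+06


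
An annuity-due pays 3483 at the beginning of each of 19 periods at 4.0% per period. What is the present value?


PV_due = PMT * (1-(1+i)^(-n))/i * (1+i)
PV_immediate = 45745.5109
PV_due = 45745.5109 * 1.04
= 47575.3314


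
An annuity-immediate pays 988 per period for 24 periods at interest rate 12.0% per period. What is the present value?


PV = PMT * (1 - (1+i)^(-n)) / i
= 988 * (1 - (1+0.12)^(-24)) / 0.12
= 988 * (1 - 0.065882) / 0.12
= 988 * 7.784316
= 7690.904


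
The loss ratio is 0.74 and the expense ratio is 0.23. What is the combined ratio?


Combined ratio = loss ratio + expense ratio
= 0.74 + 0.23
= 0.97


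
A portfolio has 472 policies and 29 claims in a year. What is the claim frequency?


frequency = claims / policies
= 29 / 472
= 0.0614


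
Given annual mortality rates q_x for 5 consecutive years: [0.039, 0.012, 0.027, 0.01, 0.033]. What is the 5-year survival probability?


p_k = 1 - q_k for each year
Survival = product of (1 - q_k)
= 0.961 * 0.988 * 0.973 * 0.99 * 0.967
= 0.8844


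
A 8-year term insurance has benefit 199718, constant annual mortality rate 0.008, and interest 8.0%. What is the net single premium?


NSP = benefit * sum_{k=0}^{n-1} k_p_x * q * v^(k+1)
With constant q=0.008, v=0.925926
Sum = 0.04485
NSP = 199718 * 0.04485
= 8957.4521


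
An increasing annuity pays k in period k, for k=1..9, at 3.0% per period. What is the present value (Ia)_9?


(Ia)_n = sum_{k=1}^{n} k * v^k, v = 1/(1+i)
v = 0.970874
Sum computed term by term:
(Ia)_9 = 37.3981


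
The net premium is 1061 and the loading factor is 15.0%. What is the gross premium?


Gross = net * (1 + loading)
= 1061 * (1 + 0.15)
= 1061 * 1.15
= 1220.15


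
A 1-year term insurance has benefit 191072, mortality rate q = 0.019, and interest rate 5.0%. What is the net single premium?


NSP = benefit * q * v
v = 1/(1+i) = 0.952381
NSP = 191072 * 0.019 * 0.952381
= 3457.4933


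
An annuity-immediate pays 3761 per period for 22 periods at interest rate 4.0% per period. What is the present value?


PV = PMT * (1 - (1+i)^(-n)) / i
= 3761 * (1 - (1+0.04)^(-22)) / 0.04
= 3761 * (1 - 0.421955) / 0.04
= 3761 * 14.451115
= 54350.6448


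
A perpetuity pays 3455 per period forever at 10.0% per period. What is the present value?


PV = PMT / i
= 3455 / 0.1
= 34550.0


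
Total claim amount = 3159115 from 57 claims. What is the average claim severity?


severity = total / number
= 3159115 / 57
= 55423.0702


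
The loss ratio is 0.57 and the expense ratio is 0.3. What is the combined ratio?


Combined ratio = loss ratio + expense ratio
= 0.57 + 0.3
= 0.87


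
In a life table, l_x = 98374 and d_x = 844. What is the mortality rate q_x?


q_x = d_x / l_x
= 844 / 98374
= 0.0086


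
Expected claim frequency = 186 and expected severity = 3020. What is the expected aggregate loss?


E[S] = E[N] * E[X]
= 186 * 3020
= 561720


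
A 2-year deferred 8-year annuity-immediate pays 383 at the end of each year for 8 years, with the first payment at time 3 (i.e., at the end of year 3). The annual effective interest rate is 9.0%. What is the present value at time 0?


PV at time 2 of the 8-year annuity-immediate:
a_n = 383 * (1-(1+0.09)^(-8))/0.09 = 2119.8357
Discount back 2 years to time 0:
PV = 2119.8357 * (1+0.09)^(-2)
= 2119.8357 * 0.84168
= 1784.2233


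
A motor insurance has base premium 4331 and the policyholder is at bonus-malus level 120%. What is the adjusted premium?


adjusted = base * BM_level / 100
= 4331 * 120 / 100
= 4331 * 1.2
= 5197.2


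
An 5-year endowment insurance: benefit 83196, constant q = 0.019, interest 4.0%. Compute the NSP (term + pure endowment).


Term component = 6784.9136
Pure endowment = 5_p_x * v^5 * benefit = 0.908542 * 0.821927 * 83196 = 62127.0578
NSP = 68911.9714


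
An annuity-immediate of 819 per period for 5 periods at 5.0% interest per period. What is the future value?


FV = PMT * ((1+i)^n - 1) / i
= 819 * ((1.05)^5 - 1) / 0.05
= 819 * (1.276282 - 1) / 0.05
= 4525.492


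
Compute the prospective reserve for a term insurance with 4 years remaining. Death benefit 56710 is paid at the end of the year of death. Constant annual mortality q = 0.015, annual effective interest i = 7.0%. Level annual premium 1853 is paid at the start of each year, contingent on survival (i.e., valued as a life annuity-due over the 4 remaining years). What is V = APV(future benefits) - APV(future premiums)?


v = 1/(1+i) = 0.934579
APV(future benefits) per unit = sum_{k=0}^{3} k_p_x * q * v^(k+1) = 0.04974
APV(future benefits) = 56710 * 0.04974 = 2820.7439
Life annuity-due factor ä_{x:4} = sum_{k=0}^{3} k_p_x * v^k = 3.548106
APV(future premiums) = 1853 * 3.548106 = 6574.6396
V = 2820.7439 - 6574.6396
= -3753.8957


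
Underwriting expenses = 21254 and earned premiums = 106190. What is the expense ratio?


Expense ratio = expenses / premiums
= 21254 / 106190
= 0.2002


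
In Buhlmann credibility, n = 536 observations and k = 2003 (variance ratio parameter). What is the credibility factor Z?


Z = n / (n + k)
= 536 / (536 + 2003)
= 536 / 2539
= 0.2111


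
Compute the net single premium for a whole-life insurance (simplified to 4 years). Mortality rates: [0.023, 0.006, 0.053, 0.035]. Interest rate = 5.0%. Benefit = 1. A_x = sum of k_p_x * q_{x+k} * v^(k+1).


v = 0.952381
Year 0: k_p_x=1.0, q=0.023, term=0.021905
Year 1: k_p_x=0.977, q=0.006, term=0.005317
Year 2: k_p_x=0.971138, q=0.053, term=0.044462
Year 3: k_p_x=0.919668, q=0.035, term=0.026481
A_x = 0.0982


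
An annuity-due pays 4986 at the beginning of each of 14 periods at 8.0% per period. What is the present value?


PV_due = PMT * (1-(1+i)^(-n))/i * (1+i)
PV_immediate = 41105.7656
PV_due = 41105.7656 * 1.08
= 44394.2268


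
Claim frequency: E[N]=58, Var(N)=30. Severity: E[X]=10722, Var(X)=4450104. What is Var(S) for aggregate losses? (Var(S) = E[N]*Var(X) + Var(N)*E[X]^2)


Var(S) = E[N]*Var(X) + Var(N)*E[X]^2
= 58*4450104 + 30*10722^2
= 258106032 + 3448838520
= 3.7069e+09


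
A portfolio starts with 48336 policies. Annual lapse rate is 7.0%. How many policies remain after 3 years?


remaining = initial * (1 - lapse)^years
= 48336 * (1 - 0.07)^3
= 48336 * 0.804357
= 38879.4


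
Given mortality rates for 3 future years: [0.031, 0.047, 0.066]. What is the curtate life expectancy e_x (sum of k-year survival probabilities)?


e_x = sum_{k=1}^{n} k_p_x
k_p_x values:
  1_p_x = 0.969
  2_p_x = 0.923457
  3_p_x = 0.862509
e_x = 2.755


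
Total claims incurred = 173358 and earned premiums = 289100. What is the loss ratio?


Loss ratio = claims / premiums
= 173358 / 289100
= 0.5996


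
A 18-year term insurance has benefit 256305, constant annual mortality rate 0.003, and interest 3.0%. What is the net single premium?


NSP = benefit * sum_{k=0}^{n-1} k_p_x * q * v^(k+1)
With constant q=0.003, v=0.970874
Sum = 0.040321
NSP = 256305 * 0.040321
= 10334.4193
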